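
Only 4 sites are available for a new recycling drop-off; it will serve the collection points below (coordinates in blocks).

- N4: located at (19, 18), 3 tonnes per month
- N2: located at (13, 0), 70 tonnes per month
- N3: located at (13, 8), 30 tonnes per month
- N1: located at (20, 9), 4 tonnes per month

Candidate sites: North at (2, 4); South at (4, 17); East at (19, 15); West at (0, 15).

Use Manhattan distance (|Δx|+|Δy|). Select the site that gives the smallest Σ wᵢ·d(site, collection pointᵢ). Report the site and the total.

North, total 1685 blocks

Total weighted distance at each candidate:
  North (2, 4): total = 1685
  South (4, 17): total = 2504
  East (19, 15): total = 1897
  West (0, 15): total = 2730
Minimum is at North with total 1685 blocks.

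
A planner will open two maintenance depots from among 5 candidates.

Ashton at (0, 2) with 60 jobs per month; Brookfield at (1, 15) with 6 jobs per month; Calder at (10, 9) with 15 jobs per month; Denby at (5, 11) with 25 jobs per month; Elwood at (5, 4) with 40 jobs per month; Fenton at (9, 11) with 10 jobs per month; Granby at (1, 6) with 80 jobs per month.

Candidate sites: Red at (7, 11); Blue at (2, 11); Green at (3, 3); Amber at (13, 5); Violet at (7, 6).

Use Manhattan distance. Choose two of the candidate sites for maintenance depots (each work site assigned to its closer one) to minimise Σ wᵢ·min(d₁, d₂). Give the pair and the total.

{Red, Green}, total 965

Evaluate every pair (each demand assigned to the nearer of the two):
  {Red, Green}: total = 965
  {Blue, Green}: total = 1085
  {Green, Violet}: total = 1179
  {Green, Amber}: total = 1299
  {Red, Violet}: total = 1505
  {Blue, Violet}: total = 1565
  {Red, Blue}: total = 1675
  {Amber, Violet}: total = 1725
  {Blue, Amber}: total = 1780
  {Red, Amber}: total = 2405
Best pair: {Red, Green} with total 965.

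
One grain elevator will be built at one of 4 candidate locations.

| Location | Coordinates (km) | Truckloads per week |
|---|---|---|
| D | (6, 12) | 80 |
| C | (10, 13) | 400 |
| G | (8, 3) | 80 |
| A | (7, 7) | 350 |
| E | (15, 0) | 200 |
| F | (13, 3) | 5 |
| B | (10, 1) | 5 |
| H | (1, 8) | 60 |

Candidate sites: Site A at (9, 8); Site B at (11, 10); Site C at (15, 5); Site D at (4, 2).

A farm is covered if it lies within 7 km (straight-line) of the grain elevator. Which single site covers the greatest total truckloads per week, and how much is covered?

Coverage radius r = 7 km; a point is covered iff (Δx)²+(Δy)² ≤ 7² = 49.
  Site A (9, 8): covers {D, C, G, A, F} → 915
  Site B (11, 10): covers {D, C, A} → 830
  Site C (15, 5): covers {E, F, B} → 210
  Site D (4, 2): covers {G, A, B, H} → 495
Maximum coverage at Site A: 915 truckloads per week.

Site A, covering 915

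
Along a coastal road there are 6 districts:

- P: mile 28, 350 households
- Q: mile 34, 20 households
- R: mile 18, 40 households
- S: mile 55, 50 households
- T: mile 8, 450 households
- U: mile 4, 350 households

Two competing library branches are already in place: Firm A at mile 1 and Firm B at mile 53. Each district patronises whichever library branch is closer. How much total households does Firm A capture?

The indifferent point is the midpoint (1+53)/2 = 27; districts left of it (closer to Firm A at 1) go to Firm A, those right go to Firm B.
  U at 4 (w=350) → Firm A
  T at 8 (w=450) → Firm A
  R at 18 (w=40) → Firm A
  P at 28 (w=350) → Firm B
  Q at 34 (w=20) → Firm B
  S at 55 (w=50) → Firm B
Firm A captures 840; Firm B captures 420.

840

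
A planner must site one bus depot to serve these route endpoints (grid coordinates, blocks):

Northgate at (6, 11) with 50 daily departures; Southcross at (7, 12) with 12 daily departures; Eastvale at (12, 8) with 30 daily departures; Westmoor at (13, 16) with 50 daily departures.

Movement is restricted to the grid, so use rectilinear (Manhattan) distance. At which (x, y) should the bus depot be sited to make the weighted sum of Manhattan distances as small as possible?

Manhattan distance separates: Σwᵢ(|x−xᵢ|+|y−yᵢ|) = Σwᵢ|x−xᵢ| + Σwᵢ|y−yᵢ|, so x and y are optimised independently as 1-D weighted medians.
Total weight W = 142; half = 71.
x-coordinate, sorted with cumulative weight:
  x=6 (Northgate, w=50) cum 50
  x=7 (Southcross, w=12) cum 62
  x=12 (Eastvale, w=30) cum 92  ← median
  x=13 (Westmoor, w=50) cum 142
⇒ x* = 12
y-coordinate, sorted with cumulative weight:
  y=8 (Eastvale, w=30) cum 30
  y=11 (Northgate, w=50) cum 80  ← median
  y=12 (Southcross, w=12) cum 92
  y=16 (Westmoor, w=50) cum 142
⇒ y* = 11

(12, 11)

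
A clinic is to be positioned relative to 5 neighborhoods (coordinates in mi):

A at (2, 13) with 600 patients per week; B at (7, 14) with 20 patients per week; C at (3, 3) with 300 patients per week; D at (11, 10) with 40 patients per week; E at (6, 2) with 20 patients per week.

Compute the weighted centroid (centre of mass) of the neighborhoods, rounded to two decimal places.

(2.86, 9.61)

The minimiser of Σwᵢ‖p−pᵢ‖² is the weighted centroid p* = (Σwᵢpᵢ)/(Σwᵢ).
Σwᵢ = 980.
Σwᵢxᵢ = 600·2 + 20·7 + 300·3 + 40·11 + 20·6 = 2800.
Σwᵢyᵢ = 600·13 + 20·14 + 300·3 + 40·10 + 20·2 = 9420.
x* = 2800/980 = 2.86, y* = 9420/980 = 9.61.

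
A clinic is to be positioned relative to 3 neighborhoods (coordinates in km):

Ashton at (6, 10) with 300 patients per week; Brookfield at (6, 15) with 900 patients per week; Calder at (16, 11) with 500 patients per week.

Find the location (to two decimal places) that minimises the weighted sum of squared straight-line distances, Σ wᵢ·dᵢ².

The minimiser of Σwᵢ‖p−pᵢ‖² is the weighted centroid p* = (Σwᵢpᵢ)/(Σwᵢ).
Σwᵢ = 1700.
Σwᵢxᵢ = 300·6 + 900·6 + 500·16 = 15200.
Σwᵢyᵢ = 300·10 + 900·15 + 500·11 = 22000.
x* = 15200/1700 = 8.94, y* = 22000/1700 = 12.94.

(8.94, 12.94)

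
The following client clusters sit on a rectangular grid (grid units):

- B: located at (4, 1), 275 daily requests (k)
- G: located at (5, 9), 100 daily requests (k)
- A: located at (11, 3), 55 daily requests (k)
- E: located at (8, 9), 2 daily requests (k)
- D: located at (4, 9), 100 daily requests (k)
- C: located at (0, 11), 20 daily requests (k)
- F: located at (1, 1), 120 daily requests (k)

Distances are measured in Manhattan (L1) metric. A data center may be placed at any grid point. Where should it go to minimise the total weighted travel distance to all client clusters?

(4, 1)

Manhattan distance separates: Σwᵢ(|x−xᵢ|+|y−yᵢ|) = Σwᵢ|x−xᵢ| + Σwᵢ|y−yᵢ|, so x and y are optimised independently as 1-D weighted medians.
Total weight W = 672; half = 336.
x-coordinate, sorted with cumulative weight:
  x=0 (C, w=20) cum 20
  x=1 (F, w=120) cum 140
  x=4 (B, w=275) cum 415  ← median
  x=4 (D, w=100) cum 515
  x=5 (G, w=100) cum 615
  x=8 (E, w=2) cum 617
  x=11 (A, w=55) cum 672
⇒ x* = 4
y-coordinate, sorted with cumulative weight:
  y=1 (B, w=275) cum 275
  y=1 (F, w=120) cum 395  ← median
  y=3 (A, w=55) cum 450
  y=9 (G, w=100) cum 550
  y=9 (E, w=2) cum 552
  y=9 (D, w=100) cum 652
  y=11 (C, w=20) cum 672
⇒ y* = 1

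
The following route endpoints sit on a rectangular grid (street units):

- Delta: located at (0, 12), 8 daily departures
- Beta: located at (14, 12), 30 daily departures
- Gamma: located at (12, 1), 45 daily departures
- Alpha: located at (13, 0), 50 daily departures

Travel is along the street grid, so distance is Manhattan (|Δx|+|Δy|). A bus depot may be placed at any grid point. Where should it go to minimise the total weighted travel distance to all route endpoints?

Manhattan distance separates: Σwᵢ(|x−xᵢ|+|y−yᵢ|) = Σwᵢ|x−xᵢ| + Σwᵢ|y−yᵢ|, so x and y are optimised independently as 1-D weighted medians.
Total weight W = 133; half = 66.5.
x-coordinate, sorted with cumulative weight:
  x=0 (Delta, w=8) cum 8
  x=12 (Gamma, w=45) cum 53
  x=13 (Alpha, w=50) cum 103  ← median
  x=14 (Beta, w=30) cum 133
⇒ x* = 13
y-coordinate, sorted with cumulative weight:
  y=0 (Alpha, w=50) cum 50
  y=1 (Gamma, w=45) cum 95  ← median
  y=12 (Delta, w=8) cum 103
  y=12 (Beta, w=30) cum 133
⇒ y* = 1

(13, 1)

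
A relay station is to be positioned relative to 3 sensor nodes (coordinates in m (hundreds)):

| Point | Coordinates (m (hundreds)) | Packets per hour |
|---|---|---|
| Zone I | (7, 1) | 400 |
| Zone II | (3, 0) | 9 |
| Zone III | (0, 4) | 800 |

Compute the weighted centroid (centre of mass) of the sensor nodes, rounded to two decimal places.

The minimiser of Σwᵢ‖p−pᵢ‖² is the weighted centroid p* = (Σwᵢpᵢ)/(Σwᵢ).
Σwᵢ = 1209.
Σwᵢxᵢ = 400·7 + 9·3 + 800·0 = 2827.
Σwᵢyᵢ = 400·1 + 9·0 + 800·4 = 3600.
x* = 2827/1209 = 2.34, y* = 3600/1209 = 2.98.

(2.34, 2.98)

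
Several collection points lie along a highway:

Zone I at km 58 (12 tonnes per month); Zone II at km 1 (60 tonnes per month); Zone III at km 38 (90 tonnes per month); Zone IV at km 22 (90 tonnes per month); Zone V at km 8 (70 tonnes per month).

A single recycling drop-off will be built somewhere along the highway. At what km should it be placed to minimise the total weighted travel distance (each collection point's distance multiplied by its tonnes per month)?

x = 22

For a sum of weighted absolute distances on a line, the optimum is the weighted median (not the mean). Total weight W = 322; half-weight = 161.
Sort by position and accumulate weight:
  km 1 (Zone II, w=60) → cum 60
  km 8 (Zone V, w=70) → cum 130
  km 22 (Zone IV, w=90) → cum 220  ≥ 161 → median here
  km 38 (Zone III, w=90) → cum 310
  km 58 (Zone I, w=12) → cum 322
Optimal location: km 22.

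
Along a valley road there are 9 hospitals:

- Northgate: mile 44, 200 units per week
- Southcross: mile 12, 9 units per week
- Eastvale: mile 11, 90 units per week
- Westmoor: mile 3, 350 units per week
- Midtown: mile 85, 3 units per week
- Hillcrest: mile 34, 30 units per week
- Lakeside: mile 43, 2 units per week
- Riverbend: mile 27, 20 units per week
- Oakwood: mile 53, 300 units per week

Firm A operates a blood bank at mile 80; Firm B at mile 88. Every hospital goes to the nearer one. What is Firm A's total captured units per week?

The indifferent point is the midpoint (80+88)/2 = 84; hospitals left of it (closer to Firm A at 80) go to Firm A, those right go to Firm B.
  Westmoor at 3 (w=350) → Firm A
  Eastvale at 11 (w=90) → Firm A
  Southcross at 12 (w=9) → Firm A
  Riverbend at 27 (w=20) → Firm A
  Hillcrest at 34 (w=30) → Firm A
  Lakeside at 43 (w=2) → Firm A
  Northgate at 44 (w=200) → Firm A
  Oakwood at 53 (w=300) → Firm A
  Midtown at 85 (w=3) → Firm B
Firm A captures 1001; Firm B captures 3.

1001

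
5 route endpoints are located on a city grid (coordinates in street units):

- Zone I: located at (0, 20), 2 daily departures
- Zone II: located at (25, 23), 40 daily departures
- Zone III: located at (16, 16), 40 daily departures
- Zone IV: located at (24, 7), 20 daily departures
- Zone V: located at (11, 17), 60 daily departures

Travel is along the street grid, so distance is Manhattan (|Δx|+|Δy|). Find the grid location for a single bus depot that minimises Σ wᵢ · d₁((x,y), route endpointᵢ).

Manhattan distance separates: Σwᵢ(|x−xᵢ|+|y−yᵢ|) = Σwᵢ|x−xᵢ| + Σwᵢ|y−yᵢ|, so x and y are optimised independently as 1-D weighted medians.
Total weight W = 162; half = 81.
x-coordinate, sorted with cumulative weight:
  x=0 (Zone I, w=2) cum 2
  x=11 (Zone V, w=60) cum 62
  x=16 (Zone III, w=40) cum 102  ← median
  x=24 (Zone IV, w=20) cum 122
  x=25 (Zone II, w=40) cum 162
⇒ x* = 16
y-coordinate, sorted with cumulative weight:
  y=7 (Zone IV, w=20) cum 20
  y=16 (Zone III, w=40) cum 60
  y=17 (Zone V, w=60) cum 120  ← median
  y=20 (Zone I, w=2) cum 122
  y=23 (Zone II, w=40) cum 162
⇒ y* = 17

(16, 17)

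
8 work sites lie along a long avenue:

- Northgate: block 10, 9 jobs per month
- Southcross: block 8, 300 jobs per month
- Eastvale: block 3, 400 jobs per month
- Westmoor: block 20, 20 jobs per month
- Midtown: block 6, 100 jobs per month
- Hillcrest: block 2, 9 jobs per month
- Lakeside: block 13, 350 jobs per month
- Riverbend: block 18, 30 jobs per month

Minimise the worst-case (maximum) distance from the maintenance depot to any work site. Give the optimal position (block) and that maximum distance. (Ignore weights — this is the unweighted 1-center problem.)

The 1-center on a line is the midpoint of the two extreme points: leftmost at 2, rightmost at 20.
Optimal location = (2 + 20)/2 = 11; maximum distance = (20 − 2)/2 = 9.

location 11, max distance 9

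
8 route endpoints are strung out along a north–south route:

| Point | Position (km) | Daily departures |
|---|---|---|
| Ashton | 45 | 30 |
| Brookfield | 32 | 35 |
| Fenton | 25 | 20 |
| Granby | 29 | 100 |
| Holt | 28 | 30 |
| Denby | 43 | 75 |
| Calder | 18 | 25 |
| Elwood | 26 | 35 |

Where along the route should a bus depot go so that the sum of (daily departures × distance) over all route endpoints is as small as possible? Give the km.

For a sum of weighted absolute distances on a line, the optimum is the weighted median (not the mean). Total weight W = 350; half-weight = 175.
Sort by position and accumulate weight:
  km 18 (Calder, w=25) → cum 25
  km 25 (Fenton, w=20) → cum 45
  km 26 (Elwood, w=35) → cum 80
  km 28 (Holt, w=30) → cum 110
  km 29 (Granby, w=100) → cum 210  ≥ 175 → median here
  km 32 (Brookfield, w=35) → cum 245
  km 43 (Denby, w=75) → cum 320
  km 45 (Ashton, w=30) → cum 350
Optimal location: km 29.

x = 29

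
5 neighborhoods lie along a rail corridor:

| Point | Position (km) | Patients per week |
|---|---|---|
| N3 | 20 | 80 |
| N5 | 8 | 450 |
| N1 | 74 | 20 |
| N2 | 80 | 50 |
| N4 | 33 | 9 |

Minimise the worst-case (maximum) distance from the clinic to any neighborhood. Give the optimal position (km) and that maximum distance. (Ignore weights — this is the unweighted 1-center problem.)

The 1-center on a line is the midpoint of the two extreme points: leftmost at 8, rightmost at 80.
Optimal location = (8 + 80)/2 = 44; maximum distance = (80 − 8)/2 = 36.

location 44, max distance 36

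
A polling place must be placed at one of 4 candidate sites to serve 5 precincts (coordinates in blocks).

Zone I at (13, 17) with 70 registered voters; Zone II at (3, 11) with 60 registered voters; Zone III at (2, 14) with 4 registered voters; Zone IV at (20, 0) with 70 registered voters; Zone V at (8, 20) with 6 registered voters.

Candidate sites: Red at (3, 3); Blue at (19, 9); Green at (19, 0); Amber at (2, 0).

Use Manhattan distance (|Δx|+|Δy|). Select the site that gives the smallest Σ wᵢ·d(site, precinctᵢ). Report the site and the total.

Blue, total 2980 blocks

Total weighted distance at each candidate:
  Red (3, 3): total = 3740
  Blue (19, 9): total = 2980
  Green (19, 0): total = 3610
  Amber (2, 0): total = 4152
Minimum is at Blue with total 2980 blocks.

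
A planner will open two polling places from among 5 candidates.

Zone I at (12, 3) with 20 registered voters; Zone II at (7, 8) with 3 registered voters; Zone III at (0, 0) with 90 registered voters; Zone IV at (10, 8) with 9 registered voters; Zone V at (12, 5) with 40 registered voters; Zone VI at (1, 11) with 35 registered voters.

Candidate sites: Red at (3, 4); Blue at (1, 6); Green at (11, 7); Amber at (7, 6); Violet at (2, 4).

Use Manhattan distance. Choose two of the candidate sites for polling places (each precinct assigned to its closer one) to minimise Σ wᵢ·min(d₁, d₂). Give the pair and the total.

{Blue, Green}, total 1058

Evaluate every pair (each demand assigned to the nearer of the two):
  {Blue, Green}: total = 1058
  {Green, Violet}: total = 1073
  {Red, Green}: total = 1198
  {Blue, Amber}: total = 1256
  {Amber, Violet}: total = 1271
  {Red, Amber}: total = 1396
  {Blue, Violet}: total = 1498
  {Red, Blue}: total = 1528
  {Red, Violet}: total = 1543
  {Green, Amber}: total = 1799
Best pair: {Blue, Green} with total 1058.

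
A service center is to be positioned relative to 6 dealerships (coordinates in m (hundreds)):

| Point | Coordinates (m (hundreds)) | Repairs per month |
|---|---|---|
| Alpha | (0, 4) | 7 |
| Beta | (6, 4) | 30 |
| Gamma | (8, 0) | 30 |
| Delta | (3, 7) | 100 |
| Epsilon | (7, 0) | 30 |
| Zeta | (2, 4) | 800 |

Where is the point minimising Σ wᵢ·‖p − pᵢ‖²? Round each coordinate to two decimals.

The minimiser of Σwᵢ‖p−pᵢ‖² is the weighted centroid p* = (Σwᵢpᵢ)/(Σwᵢ).
Σwᵢ = 997.
Σwᵢxᵢ = 7·0 + 30·6 + 30·8 + 100·3 + 30·7 + 800·2 = 2530.
Σwᵢyᵢ = 7·4 + 30·4 + 30·0 + 100·7 + 30·0 + 800·4 = 4048.
x* = 2530/997 = 2.54, y* = 4048/997 = 4.06.

(2.54, 4.06)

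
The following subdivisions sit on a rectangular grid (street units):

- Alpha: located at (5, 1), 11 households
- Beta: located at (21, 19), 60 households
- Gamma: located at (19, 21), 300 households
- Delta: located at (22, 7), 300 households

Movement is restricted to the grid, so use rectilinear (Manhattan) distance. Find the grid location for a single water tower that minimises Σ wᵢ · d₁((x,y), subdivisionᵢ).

Manhattan distance separates: Σwᵢ(|x−xᵢ|+|y−yᵢ|) = Σwᵢ|x−xᵢ| + Σwᵢ|y−yᵢ|, so x and y are optimised independently as 1-D weighted medians.
Total weight W = 671; half = 335.5.
x-coordinate, sorted with cumulative weight:
  x=5 (Alpha, w=11) cum 11
  x=19 (Gamma, w=300) cum 311
  x=21 (Beta, w=60) cum 371  ← median
  x=22 (Delta, w=300) cum 671
⇒ x* = 21
y-coordinate, sorted with cumulative weight:
  y=1 (Alpha, w=11) cum 11
  y=7 (Delta, w=300) cum 311
  y=19 (Beta, w=60) cum 371  ← median
  y=21 (Gamma, w=300) cum 671
⇒ y* = 19

(21, 19)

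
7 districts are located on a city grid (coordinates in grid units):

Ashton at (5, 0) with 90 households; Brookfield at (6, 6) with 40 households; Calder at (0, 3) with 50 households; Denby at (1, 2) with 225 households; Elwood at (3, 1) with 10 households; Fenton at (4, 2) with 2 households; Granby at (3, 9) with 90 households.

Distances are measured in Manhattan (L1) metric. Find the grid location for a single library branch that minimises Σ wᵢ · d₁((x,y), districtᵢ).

(1, 2)

Manhattan distance separates: Σwᵢ(|x−xᵢ|+|y−yᵢ|) = Σwᵢ|x−xᵢ| + Σwᵢ|y−yᵢ|, so x and y are optimised independently as 1-D weighted medians.
Total weight W = 507; half = 253.5.
x-coordinate, sorted with cumulative weight:
  x=0 (Calder, w=50) cum 50
  x=1 (Denby, w=225) cum 275  ← median
  x=3 (Elwood, w=10) cum 285
  x=3 (Granby, w=90) cum 375
  x=4 (Fenton, w=2) cum 377
  x=5 (Ashton, w=90) cum 467
  x=6 (Brookfield, w=40) cum 507
⇒ x* = 1
y-coordinate, sorted with cumulative weight:
  y=0 (Ashton, w=90) cum 90
  y=1 (Elwood, w=10) cum 100
  y=2 (Denby, w=225) cum 325  ← median
  y=2 (Fenton, w=2) cum 327
  y=3 (Calder, w=50) cum 377
  y=6 (Brookfield, w=40) cum 417
  y=9 (Granby, w=90) cum 507
⇒ y* = 2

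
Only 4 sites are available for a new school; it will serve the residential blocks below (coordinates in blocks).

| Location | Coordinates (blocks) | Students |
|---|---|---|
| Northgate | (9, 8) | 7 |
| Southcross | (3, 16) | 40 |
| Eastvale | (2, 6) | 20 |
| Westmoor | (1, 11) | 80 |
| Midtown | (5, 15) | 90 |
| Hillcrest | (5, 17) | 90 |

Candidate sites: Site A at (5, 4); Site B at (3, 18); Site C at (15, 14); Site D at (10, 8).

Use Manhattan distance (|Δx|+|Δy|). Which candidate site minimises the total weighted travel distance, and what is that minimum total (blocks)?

Total weighted distance at each candidate:
  Site A (5, 4): total = 3756
  Site B (3, 18): total = 1892
  Site C (15, 14): total = 4584
  Site D (10, 8): total = 4107
Minimum is at Site B with total 1892 blocks.

Site B, total 1892 blocks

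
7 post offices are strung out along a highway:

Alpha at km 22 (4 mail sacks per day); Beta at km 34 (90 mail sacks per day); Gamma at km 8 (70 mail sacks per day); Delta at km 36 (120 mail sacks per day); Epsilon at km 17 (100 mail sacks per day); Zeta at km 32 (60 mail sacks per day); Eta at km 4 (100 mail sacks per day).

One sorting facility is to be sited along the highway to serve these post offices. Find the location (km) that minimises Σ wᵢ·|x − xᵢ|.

For a sum of weighted absolute distances on a line, the optimum is the weighted median (not the mean). Total weight W = 544; half-weight = 272.
Sort by position and accumulate weight:
  km 4 (Eta, w=100) → cum 100
  km 8 (Gamma, w=70) → cum 170
  km 17 (Epsilon, w=100) → cum 270
  km 22 (Alpha, w=4) → cum 274  ≥ 272 → median here
  km 32 (Zeta, w=60) → cum 334
  km 34 (Beta, w=90) → cum 424
  km 36 (Delta, w=120) → cum 544
Optimal location: km 22.

x = 22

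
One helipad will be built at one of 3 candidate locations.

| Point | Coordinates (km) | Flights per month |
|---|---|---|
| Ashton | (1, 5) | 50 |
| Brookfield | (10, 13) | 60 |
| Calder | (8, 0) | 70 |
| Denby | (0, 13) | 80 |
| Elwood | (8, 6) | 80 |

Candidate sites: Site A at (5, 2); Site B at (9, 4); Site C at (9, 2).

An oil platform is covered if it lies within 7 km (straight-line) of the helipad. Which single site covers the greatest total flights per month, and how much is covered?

Coverage radius r = 7 km; a point is covered iff (Δx)²+(Δy)² ≤ 7² = 49.
  Site A (5, 2): covers {Ashton, Calder, Elwood} → 200
  Site B (9, 4): covers {Calder, Elwood} → 150
  Site C (9, 2): covers {Calder, Elwood} → 150
Maximum coverage at Site A: 200 flights per month.

Site A, covering 200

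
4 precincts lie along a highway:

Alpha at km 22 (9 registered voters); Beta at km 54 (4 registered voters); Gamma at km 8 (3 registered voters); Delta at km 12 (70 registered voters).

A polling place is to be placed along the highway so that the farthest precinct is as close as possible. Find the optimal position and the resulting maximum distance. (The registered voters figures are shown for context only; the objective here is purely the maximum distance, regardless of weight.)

The 1-center on a line is the midpoint of the two extreme points: leftmost at 8, rightmost at 54.
Optimal location = (8 + 54)/2 = 31; maximum distance = (54 − 8)/2 = 23.

location 31, max distance 23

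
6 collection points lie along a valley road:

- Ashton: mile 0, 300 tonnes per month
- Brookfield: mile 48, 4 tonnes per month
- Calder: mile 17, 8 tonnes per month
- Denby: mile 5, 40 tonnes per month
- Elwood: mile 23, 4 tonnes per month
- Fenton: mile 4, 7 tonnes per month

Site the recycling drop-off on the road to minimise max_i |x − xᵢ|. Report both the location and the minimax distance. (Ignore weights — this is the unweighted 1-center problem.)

location 24, max distance 24

The 1-center on a line is the midpoint of the two extreme points: leftmost at 0, rightmost at 48.
Optimal location = (0 + 48)/2 = 24; maximum distance = (48 − 0)/2 = 24.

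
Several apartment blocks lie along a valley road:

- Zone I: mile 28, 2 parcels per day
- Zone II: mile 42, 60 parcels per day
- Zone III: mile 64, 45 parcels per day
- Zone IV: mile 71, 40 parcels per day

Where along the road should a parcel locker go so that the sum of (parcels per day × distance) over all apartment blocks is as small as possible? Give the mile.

x = 64

For a sum of weighted absolute distances on a line, the optimum is the weighted median (not the mean). Total weight W = 147; half-weight = 73.5.
Sort by position and accumulate weight:
  mile 28 (Zone I, w=2) → cum 2
  mile 42 (Zone II, w=60) → cum 62
  mile 64 (Zone III, w=45) → cum 107  ≥ 73.5 → median here
  mile 71 (Zone IV, w=40) → cum 147
Optimal location: mile 64.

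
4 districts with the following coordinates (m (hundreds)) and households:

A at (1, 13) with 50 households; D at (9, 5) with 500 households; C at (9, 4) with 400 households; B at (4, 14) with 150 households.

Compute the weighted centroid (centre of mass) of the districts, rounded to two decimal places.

(7.95, 6.23)

The minimiser of Σwᵢ‖p−pᵢ‖² is the weighted centroid p* = (Σwᵢpᵢ)/(Σwᵢ).
Σwᵢ = 1100.
Σwᵢxᵢ = 50·1 + 500·9 + 400·9 + 150·4 = 8750.
Σwᵢyᵢ = 50·13 + 500·5 + 400·4 + 150·14 = 6850.
x* = 8750/1100 = 7.95, y* = 6850/1100 = 6.23.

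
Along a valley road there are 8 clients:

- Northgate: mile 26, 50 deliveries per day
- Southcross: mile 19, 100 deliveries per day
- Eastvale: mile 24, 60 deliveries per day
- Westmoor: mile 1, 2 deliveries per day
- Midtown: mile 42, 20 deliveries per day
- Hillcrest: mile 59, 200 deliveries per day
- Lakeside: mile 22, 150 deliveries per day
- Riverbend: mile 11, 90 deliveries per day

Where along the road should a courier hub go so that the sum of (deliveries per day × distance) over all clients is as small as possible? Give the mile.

x = 22

For a sum of weighted absolute distances on a line, the optimum is the weighted median (not the mean). Total weight W = 672; half-weight = 336.
Sort by position and accumulate weight:
  mile 1 (Westmoor, w=2) → cum 2
  mile 11 (Riverbend, w=90) → cum 92
  mile 19 (Southcross, w=100) → cum 192
  mile 22 (Lakeside, w=150) → cum 342  ≥ 336 → median here
  mile 24 (Eastvale, w=60) → cum 402
  mile 26 (Northgate, w=50) → cum 452
  mile 42 (Midtown, w=20) → cum 472
  mile 59 (Hillcrest, w=200) → cum 672
Optimal location: mile 22.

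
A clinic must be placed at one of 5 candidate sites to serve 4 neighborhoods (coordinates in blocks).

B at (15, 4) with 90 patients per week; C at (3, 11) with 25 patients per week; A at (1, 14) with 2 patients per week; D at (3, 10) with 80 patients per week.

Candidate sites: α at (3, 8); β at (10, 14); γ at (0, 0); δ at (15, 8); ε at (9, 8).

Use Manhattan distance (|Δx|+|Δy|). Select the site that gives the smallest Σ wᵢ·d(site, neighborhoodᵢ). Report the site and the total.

Total weighted distance at each candidate:
  α (3, 8): total = 1691
  β (10, 14): total = 2498
  γ (0, 0): total = 3130
  δ (15, 8): total = 1895
  ε (9, 8): total = 1793
Minimum is at α with total 1691 blocks.

α, total 1691 blocks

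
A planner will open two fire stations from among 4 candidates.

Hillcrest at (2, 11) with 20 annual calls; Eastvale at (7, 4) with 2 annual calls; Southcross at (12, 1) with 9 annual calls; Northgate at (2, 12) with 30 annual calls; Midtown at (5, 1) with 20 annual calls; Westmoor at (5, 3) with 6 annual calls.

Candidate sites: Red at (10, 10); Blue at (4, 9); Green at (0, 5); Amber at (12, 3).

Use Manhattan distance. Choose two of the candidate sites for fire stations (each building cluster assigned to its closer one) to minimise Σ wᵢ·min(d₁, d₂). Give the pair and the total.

{Blue, Amber}, total 482

Evaluate every pair (each demand assigned to the nearer of the two):
  {Blue, Amber}: total = 482
  {Red, Blue}: total = 567
  {Blue, Green}: total = 612
  {Green, Amber}: total = 682
  {Red, Amber}: total = 732
  {Red, Green}: total = 767
Best pair: {Blue, Amber} with total 482.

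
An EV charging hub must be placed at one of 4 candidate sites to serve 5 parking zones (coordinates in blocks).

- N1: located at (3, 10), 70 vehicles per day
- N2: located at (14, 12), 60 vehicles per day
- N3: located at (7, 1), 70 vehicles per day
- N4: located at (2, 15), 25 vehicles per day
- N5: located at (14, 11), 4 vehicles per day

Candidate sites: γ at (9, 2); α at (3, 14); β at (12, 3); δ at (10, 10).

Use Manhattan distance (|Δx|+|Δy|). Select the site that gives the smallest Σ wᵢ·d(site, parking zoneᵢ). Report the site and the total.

Total weighted distance at each candidate:
  γ (9, 2): total = 2646
  α (3, 14): total = 2356
  β (12, 3): total = 2860
  δ (10, 10): total = 2035
Minimum is at δ with total 2035 blocks.

δ, total 2035 blocks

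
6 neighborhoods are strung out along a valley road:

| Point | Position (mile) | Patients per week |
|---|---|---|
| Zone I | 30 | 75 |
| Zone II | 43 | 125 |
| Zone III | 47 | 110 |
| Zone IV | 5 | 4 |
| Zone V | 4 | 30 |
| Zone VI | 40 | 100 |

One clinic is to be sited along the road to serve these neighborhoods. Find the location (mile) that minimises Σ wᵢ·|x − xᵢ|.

For a sum of weighted absolute distances on a line, the optimum is the weighted median (not the mean). Total weight W = 444; half-weight = 222.
Sort by position and accumulate weight:
  mile 4 (Zone V, w=30) → cum 30
  mile 5 (Zone IV, w=4) → cum 34
  mile 30 (Zone I, w=75) → cum 109
  mile 40 (Zone VI, w=100) → cum 209
  mile 43 (Zone II, w=125) → cum 334  ≥ 222 → median here
  mile 47 (Zone III, w=110) → cum 444
Optimal location: mile 43.

x = 43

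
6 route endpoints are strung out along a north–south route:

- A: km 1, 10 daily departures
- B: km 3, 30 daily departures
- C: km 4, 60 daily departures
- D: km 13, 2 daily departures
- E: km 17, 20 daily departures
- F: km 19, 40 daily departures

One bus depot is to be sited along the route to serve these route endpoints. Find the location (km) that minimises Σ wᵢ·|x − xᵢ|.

For a sum of weighted absolute distances on a line, the optimum is the weighted median (not the mean). Total weight W = 162; half-weight = 81.
Sort by position and accumulate weight:
  km 1 (A, w=10) → cum 10
  km 3 (B, w=30) → cum 40
  km 4 (C, w=60) → cum 100  ≥ 81 → median here
  km 13 (D, w=2) → cum 102
  km 17 (E, w=20) → cum 122
  km 19 (F, w=40) → cum 162
Optimal location: km 4.

x = 4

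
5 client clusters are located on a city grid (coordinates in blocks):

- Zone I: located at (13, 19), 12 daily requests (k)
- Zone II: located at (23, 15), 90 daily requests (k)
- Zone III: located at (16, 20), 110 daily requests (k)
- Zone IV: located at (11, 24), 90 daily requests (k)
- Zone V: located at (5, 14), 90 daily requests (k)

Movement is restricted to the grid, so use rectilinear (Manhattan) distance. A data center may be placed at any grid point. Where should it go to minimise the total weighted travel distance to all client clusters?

(16, 20)

Manhattan distance separates: Σwᵢ(|x−xᵢ|+|y−yᵢ|) = Σwᵢ|x−xᵢ| + Σwᵢ|y−yᵢ|, so x and y are optimised independently as 1-D weighted medians.
Total weight W = 392; half = 196.
x-coordinate, sorted with cumulative weight:
  x=5 (Zone V, w=90) cum 90
  x=11 (Zone IV, w=90) cum 180
  x=13 (Zone I, w=12) cum 192
  x=16 (Zone III, w=110) cum 302  ← median
  x=23 (Zone II, w=90) cum 392
⇒ x* = 16
y-coordinate, sorted with cumulative weight:
  y=14 (Zone V, w=90) cum 90
  y=15 (Zone II, w=90) cum 180
  y=19 (Zone I, w=12) cum 192
  y=20 (Zone III, w=110) cum 302  ← median
  y=24 (Zone IV, w=90) cum 392
⇒ y* = 20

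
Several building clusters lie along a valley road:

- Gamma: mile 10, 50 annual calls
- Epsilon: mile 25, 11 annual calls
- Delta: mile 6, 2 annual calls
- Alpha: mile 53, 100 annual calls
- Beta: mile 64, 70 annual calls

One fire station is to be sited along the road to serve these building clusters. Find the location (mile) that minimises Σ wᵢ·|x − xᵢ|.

x = 53

For a sum of weighted absolute distances on a line, the optimum is the weighted median (not the mean). Total weight W = 233; half-weight = 116.5.
Sort by position and accumulate weight:
  mile 6 (Delta, w=2) → cum 2
  mile 10 (Gamma, w=50) → cum 52
  mile 25 (Epsilon, w=11) → cum 63
  mile 53 (Alpha, w=100) → cum 163  ≥ 116.5 → median here
  mile 64 (Beta, w=70) → cum 233
Optimal location: mile 53.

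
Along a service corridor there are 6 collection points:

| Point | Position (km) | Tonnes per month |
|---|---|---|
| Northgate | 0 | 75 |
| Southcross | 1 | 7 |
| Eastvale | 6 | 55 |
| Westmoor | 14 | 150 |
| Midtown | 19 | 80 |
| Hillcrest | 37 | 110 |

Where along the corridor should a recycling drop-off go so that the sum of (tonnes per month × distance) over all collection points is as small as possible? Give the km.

x = 14

For a sum of weighted absolute distances on a line, the optimum is the weighted median (not the mean). Total weight W = 477; half-weight = 238.5.
Sort by position and accumulate weight:
  km 0 (Northgate, w=75) → cum 75
  km 1 (Southcross, w=7) → cum 82
  km 6 (Eastvale, w=55) → cum 137
  km 14 (Westmoor, w=150) → cum 287  ≥ 238.5 → median here
  km 19 (Midtown, w=80) → cum 367
  km 37 (Hillcrest, w=110) → cum 477
Optimal location: km 14.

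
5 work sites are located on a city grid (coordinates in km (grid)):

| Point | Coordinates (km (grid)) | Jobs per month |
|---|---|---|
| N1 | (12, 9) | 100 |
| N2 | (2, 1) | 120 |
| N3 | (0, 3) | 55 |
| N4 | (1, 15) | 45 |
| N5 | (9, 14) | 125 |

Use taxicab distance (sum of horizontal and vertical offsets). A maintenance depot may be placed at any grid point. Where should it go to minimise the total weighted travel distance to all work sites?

Manhattan distance separates: Σwᵢ(|x−xᵢ|+|y−yᵢ|) = Σwᵢ|x−xᵢ| + Σwᵢ|y−yᵢ|, so x and y are optimised independently as 1-D weighted medians.
Total weight W = 445; half = 222.5.
x-coordinate, sorted with cumulative weight:
  x=0 (N3, w=55) cum 55
  x=1 (N4, w=45) cum 100
  x=2 (N2, w=120) cum 220
  x=9 (N5, w=125) cum 345  ← median
  x=12 (N1, w=100) cum 445
⇒ x* = 9
y-coordinate, sorted with cumulative weight:
  y=1 (N2, w=120) cum 120
  y=3 (N3, w=55) cum 175
  y=9 (N1, w=100) cum 275  ← median
  y=14 (N5, w=125) cum 400
  y=15 (N4, w=45) cum 445
⇒ y* = 9

(9, 9)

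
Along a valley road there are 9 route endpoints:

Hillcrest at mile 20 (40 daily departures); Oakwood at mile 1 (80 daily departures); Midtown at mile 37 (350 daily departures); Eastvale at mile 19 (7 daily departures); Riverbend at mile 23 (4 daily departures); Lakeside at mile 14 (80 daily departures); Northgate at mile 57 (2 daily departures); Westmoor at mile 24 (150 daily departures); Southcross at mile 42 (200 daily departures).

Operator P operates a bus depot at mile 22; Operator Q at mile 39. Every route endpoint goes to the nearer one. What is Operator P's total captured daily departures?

361

The indifferent point is the midpoint (22+39)/2 = 30.5; route endpoints left of it (closer to Operator P at 22) go to Operator P, those right go to Operator Q.
  Oakwood at 1 (w=80) → Operator P
  Lakeside at 14 (w=80) → Operator P
  Eastvale at 19 (w=7) → Operator P
  Hillcrest at 20 (w=40) → Operator P
  Riverbend at 23 (w=4) → Operator P
  Westmoor at 24 (w=150) → Operator P
  Midtown at 37 (w=350) → Operator Q
  Southcross at 42 (w=200) → Operator Q
  Northgate at 57 (w=2) → Operator Q
Operator P captures 361; Operator Q captures 552.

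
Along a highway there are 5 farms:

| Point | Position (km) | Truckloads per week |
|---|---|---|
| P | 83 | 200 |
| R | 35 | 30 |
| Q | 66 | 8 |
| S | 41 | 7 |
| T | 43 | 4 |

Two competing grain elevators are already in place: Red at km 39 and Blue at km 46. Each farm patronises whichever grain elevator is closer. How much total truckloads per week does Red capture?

37

The indifferent point is the midpoint (39+46)/2 = 42.5; farms left of it (closer to Red at 39) go to Red, those right go to Blue.
  R at 35 (w=30) → Red
  S at 41 (w=7) → Red
  T at 43 (w=4) → Blue
  Q at 66 (w=8) → Blue
  P at 83 (w=200) → Blue
Red captures 37; Blue captures 212.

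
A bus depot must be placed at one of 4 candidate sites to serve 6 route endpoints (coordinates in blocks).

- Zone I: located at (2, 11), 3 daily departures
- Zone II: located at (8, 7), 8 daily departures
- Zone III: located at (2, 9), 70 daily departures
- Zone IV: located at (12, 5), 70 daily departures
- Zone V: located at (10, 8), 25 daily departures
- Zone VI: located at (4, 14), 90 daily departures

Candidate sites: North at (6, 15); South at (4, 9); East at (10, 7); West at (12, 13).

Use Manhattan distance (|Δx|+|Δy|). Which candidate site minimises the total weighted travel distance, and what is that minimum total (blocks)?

South, total 1665 blocks

Total weighted distance at each candidate:
  North (6, 15): total = 2469
  South (4, 9): total = 1665
  East (10, 7): total = 2227
  West (12, 13): total = 2641
Minimum is at South with total 1665 blocks.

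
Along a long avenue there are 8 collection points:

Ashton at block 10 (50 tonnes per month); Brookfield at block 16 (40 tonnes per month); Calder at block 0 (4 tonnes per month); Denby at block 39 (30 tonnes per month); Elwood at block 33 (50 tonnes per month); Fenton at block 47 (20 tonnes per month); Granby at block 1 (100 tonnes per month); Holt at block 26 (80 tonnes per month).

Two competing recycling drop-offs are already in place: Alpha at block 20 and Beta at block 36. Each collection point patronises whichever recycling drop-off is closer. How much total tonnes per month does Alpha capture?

274

The indifferent point is the midpoint (20+36)/2 = 28; collection points left of it (closer to Alpha at 20) go to Alpha, those right go to Beta.
  Calder at 0 (w=4) → Alpha
  Granby at 1 (w=100) → Alpha
  Ashton at 10 (w=50) → Alpha
  Brookfield at 16 (w=40) → Alpha
  Holt at 26 (w=80) → Alpha
  Elwood at 33 (w=50) → Beta
  Denby at 39 (w=30) → Beta
  Fenton at 47 (w=20) → Beta
Alpha captures 274; Beta captures 100.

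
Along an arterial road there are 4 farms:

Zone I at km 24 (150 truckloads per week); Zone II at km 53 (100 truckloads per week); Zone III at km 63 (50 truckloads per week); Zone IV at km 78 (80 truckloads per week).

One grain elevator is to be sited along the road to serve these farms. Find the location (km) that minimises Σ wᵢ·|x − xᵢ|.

For a sum of weighted absolute distances on a line, the optimum is the weighted median (not the mean). Total weight W = 380; half-weight = 190.
Sort by position and accumulate weight:
  km 24 (Zone I, w=150) → cum 150
  km 53 (Zone II, w=100) → cum 250  ≥ 190 → median here
  km 63 (Zone III, w=50) → cum 300
  km 78 (Zone IV, w=80) → cum 380
Optimal location: km 53.

x = 53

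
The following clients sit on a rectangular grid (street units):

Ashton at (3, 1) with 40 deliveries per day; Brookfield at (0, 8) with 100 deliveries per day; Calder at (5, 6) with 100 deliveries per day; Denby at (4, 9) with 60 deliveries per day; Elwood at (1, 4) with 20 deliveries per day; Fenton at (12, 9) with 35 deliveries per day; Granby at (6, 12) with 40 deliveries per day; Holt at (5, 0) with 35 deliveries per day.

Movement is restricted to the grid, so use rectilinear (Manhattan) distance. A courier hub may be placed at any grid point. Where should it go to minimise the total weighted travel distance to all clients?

Manhattan distance separates: Σwᵢ(|x−xᵢ|+|y−yᵢ|) = Σwᵢ|x−xᵢ| + Σwᵢ|y−yᵢ|, so x and y are optimised independently as 1-D weighted medians.
Total weight W = 430; half = 215.
x-coordinate, sorted with cumulative weight:
  x=0 (Brookfield, w=100) cum 100
  x=1 (Elwood, w=20) cum 120
  x=3 (Ashton, w=40) cum 160
  x=4 (Denby, w=60) cum 220  ← median
  x=5 (Calder, w=100) cum 320
  x=5 (Holt, w=35) cum 355
  x=6 (Granby, w=40) cum 395
  x=12 (Fenton, w=35) cum 430
⇒ x* = 4
y-coordinate, sorted with cumulative weight:
  y=0 (Holt, w=35) cum 35
  y=1 (Ashton, w=40) cum 75
  y=4 (Elwood, w=20) cum 95
  y=6 (Calder, w=100) cum 195
  y=8 (Brookfield, w=100) cum 295  ← median
  y=9 (Denby, w=60) cum 355
  y=9 (Fenton, w=35) cum 390
  y=12 (Granby, w=40) cum 430
⇒ y* = 8

(4, 8)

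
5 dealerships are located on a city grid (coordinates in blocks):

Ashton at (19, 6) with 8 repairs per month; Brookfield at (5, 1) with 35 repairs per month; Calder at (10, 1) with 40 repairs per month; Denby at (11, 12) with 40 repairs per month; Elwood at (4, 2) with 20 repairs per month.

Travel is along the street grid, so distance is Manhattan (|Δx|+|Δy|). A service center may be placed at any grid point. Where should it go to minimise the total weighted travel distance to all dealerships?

(10, 1)

Manhattan distance separates: Σwᵢ(|x−xᵢ|+|y−yᵢ|) = Σwᵢ|x−xᵢ| + Σwᵢ|y−yᵢ|, so x and y are optimised independently as 1-D weighted medians.
Total weight W = 143; half = 71.5.
x-coordinate, sorted with cumulative weight:
  x=4 (Elwood, w=20) cum 20
  x=5 (Brookfield, w=35) cum 55
  x=10 (Calder, w=40) cum 95  ← median
  x=11 (Denby, w=40) cum 135
  x=19 (Ashton, w=8) cum 143
⇒ x* = 10
y-coordinate, sorted with cumulative weight:
  y=1 (Brookfield, w=35) cum 35
  y=1 (Calder, w=40) cum 75  ← median
  y=2 (Elwood, w=20) cum 95
  y=6 (Ashton, w=8) cum 103
  y=12 (Denby, w=40) cum 143
⇒ y* = 1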